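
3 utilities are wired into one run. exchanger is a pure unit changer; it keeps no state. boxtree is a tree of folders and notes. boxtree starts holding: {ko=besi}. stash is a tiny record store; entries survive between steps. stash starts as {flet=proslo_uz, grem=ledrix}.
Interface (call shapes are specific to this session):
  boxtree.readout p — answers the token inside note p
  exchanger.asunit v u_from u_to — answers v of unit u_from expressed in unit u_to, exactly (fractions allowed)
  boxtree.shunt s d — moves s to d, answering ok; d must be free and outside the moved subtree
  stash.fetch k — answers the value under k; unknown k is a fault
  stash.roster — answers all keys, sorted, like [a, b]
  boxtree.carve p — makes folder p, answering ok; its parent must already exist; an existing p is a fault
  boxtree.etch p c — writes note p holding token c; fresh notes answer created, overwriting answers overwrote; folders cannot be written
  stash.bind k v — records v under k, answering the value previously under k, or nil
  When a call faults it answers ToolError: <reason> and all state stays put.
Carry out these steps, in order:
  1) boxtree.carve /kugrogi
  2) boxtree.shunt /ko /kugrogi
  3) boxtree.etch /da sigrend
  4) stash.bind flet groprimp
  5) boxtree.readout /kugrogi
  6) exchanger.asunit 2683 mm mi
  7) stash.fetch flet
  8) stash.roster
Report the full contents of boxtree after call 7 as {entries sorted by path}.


Do: boxtree.carve[p=/kugrogi]
See: ok
Do: boxtree.shunt[s=/ko; d=/kugrogi]
See: ToolError: exists
Do: boxtree.etch[p=/da; c=sigrend]
See: created
Do: stash.bind[k=flet; v=groprimp]
See: proslo_uz
Do: boxtree.readout[p=/kugrogi]
See: ToolError: is a directory
Do: exchanger.asunit[v=2683; u_from=mm; u_to=mi]
See: 2683/1609344
Do: stash.fetch[k=flet]
See: groprimp
Do: stash.roster[]
See: [flet, grem]

Answer: {da=sigrend, ko=besi, kugrogi/}


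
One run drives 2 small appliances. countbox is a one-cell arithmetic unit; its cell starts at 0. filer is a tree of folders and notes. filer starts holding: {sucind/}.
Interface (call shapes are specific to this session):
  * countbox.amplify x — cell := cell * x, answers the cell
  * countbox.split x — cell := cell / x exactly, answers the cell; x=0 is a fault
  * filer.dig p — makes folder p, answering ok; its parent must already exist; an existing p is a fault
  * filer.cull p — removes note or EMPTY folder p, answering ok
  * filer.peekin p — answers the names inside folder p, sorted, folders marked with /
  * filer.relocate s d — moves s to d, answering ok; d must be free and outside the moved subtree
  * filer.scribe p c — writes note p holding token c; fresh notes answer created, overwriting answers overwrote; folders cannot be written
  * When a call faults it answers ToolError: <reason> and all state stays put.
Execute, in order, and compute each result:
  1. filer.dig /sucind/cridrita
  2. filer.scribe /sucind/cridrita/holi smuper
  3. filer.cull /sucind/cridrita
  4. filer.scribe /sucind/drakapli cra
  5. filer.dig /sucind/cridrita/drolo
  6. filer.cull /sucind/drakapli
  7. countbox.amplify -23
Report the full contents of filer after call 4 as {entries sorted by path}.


Calling filer.dig using /sucind/cridrita, → ok.
Calling filer.scribe using /sucind/cridrita/holi, smuper, and get created.
I try filer.cull using /sucind/cridrita, — result: ToolError: not empty.
Calling filer.scribe using /sucind/drakapli, cra, and get created.
Now I run filer.dig using /sucind/cridrita/drolo, yielding ok.
I try filer.cull using /sucind/drakapli, and get ok.
Invoking countbox.amplify using -23, yielding 0.

Answer: {sucind/, sucind/cridrita/, sucind/cridrita/holi=smuper, sucind/drakapli=cra}


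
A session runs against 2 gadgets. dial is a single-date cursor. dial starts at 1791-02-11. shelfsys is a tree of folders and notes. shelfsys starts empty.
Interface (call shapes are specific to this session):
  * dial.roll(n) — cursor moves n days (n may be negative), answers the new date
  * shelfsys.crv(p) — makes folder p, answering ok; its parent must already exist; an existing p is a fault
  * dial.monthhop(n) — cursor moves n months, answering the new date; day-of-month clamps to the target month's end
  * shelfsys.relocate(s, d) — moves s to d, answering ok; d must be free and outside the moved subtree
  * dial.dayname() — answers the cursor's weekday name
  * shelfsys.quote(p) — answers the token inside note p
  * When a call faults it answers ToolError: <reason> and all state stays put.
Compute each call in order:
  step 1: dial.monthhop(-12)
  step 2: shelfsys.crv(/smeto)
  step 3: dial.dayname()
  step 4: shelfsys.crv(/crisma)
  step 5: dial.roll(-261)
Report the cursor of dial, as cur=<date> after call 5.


Answer: cur=1789-05-26

Derivation:
;; dial.monthhop(n→-12) => 1790-02-11
;; shelfsys.crv(p→/smeto) => ok
;; dial.dayname() => Thursday
;; shelfsys.crv(p→/crisma) => ok
;; dial.roll(n→-261) => 1789-05-26


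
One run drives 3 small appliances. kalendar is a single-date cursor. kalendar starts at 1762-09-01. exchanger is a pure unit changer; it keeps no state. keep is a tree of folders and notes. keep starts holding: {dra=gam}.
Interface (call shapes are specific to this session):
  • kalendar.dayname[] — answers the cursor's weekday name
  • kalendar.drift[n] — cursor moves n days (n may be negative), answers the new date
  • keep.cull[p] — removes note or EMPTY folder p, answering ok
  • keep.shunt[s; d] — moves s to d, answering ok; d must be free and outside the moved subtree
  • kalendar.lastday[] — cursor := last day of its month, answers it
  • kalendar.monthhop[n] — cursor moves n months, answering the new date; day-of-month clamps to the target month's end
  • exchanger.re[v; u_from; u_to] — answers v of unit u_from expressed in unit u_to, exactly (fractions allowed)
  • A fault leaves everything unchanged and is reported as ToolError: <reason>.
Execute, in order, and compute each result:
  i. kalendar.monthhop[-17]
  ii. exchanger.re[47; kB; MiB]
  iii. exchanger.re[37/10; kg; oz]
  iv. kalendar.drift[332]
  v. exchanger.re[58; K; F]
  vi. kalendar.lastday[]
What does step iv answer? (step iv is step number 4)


Then kalendar.monthhop passing n→-17, which returns 1761-04-01.
Using exchanger.re passing v→47, u_from→kB, u_to→MiB, and observe 5875/131072.
I invoke exchanger.re passing v→37/10, u_from→kg, u_to→oz, and get 5920000000/45359237.
Now I run kalendar.drift passing n→332, and get 1762-02-27.
I use exchanger.re passing v→58, u_from→K, u_to→F, and observe -35527/100.
Then kalendar.lastday, — result: 1762-02-28.

Answer: 1762-02-27


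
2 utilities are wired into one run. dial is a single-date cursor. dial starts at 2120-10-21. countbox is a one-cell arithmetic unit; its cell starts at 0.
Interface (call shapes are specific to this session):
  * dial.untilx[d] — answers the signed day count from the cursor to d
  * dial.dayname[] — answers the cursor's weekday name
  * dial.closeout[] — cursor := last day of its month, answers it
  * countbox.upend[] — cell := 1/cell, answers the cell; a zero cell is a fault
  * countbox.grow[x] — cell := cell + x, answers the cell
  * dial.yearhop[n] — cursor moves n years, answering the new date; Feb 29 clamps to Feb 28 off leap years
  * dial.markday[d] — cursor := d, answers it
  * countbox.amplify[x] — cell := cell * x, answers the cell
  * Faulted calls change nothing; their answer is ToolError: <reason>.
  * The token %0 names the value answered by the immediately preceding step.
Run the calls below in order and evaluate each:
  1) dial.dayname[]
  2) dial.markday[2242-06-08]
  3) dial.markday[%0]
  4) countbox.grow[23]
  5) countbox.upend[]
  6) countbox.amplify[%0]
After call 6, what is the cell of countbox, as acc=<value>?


;; dial.dayname() => Monday
;; dial.markday(d→2242-06-08) => 2242-06-08
;; dial.markday(d→%0) => 2242-06-08
;; countbox.grow(x→23) => 23
;; countbox.upend() => 1/23
;; countbox.amplify(x→%0) => 1/529

Answer: acc=1/529


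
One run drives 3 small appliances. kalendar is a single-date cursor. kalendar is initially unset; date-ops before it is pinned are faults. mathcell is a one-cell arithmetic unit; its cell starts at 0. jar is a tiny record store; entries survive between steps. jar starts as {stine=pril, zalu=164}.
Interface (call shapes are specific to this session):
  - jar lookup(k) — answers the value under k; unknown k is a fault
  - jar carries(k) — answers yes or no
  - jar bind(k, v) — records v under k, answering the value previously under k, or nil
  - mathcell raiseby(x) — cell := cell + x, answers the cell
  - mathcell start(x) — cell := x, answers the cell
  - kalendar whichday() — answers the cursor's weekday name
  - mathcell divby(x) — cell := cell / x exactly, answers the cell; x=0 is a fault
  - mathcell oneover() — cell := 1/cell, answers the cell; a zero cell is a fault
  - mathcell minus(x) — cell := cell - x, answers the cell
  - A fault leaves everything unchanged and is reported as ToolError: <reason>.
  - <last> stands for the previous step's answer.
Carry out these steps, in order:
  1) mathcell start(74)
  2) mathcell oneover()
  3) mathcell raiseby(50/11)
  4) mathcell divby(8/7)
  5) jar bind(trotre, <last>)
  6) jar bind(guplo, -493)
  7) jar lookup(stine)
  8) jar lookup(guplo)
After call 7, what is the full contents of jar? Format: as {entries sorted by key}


CALL mathcell start[x='74']
RET  74
CALL mathcell oneover[]
RET  1/74
CALL mathcell raiseby[x='50/11']
RET  3711/814
CALL mathcell divby[x='8/7']
RET  25977/6512
CALL jar bind[k='trotre'; v='<last>']
RET  nil
CALL jar bind[k='guplo'; v='-493']
RET  nil
CALL jar lookup[k='stine']
RET  pril
CALL jar lookup[k='guplo']
RET  -493

Answer: {guplo=-493, stine=pril, trotre=25977/6512, zalu=164}


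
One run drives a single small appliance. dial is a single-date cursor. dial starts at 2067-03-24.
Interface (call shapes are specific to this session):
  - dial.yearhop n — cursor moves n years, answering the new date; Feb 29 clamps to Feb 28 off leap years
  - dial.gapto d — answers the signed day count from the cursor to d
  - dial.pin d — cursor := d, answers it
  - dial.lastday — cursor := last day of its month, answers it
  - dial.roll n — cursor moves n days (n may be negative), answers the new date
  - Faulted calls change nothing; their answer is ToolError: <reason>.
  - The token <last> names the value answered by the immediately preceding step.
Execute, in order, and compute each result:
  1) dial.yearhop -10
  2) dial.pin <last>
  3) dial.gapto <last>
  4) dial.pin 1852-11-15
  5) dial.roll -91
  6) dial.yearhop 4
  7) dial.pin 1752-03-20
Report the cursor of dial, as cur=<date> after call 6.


Answer: cur=1856-08-16

Derivation:
% 1. dial.yearhop(n='-10') ~> 2057-03-24
% 2. dial.pin(d='<last>') ~> 2057-03-24
% 3. dial.gapto(d='<last>') ~> 0
% 4. dial.pin(d='1852-11-15') ~> 1852-11-15
% 5. dial.roll(n='-91') ~> 1852-08-16
% 6. dial.yearhop(n='4') ~> 1856-08-16
% 7. dial.pin(d='1752-03-20') ~> 1752-03-20


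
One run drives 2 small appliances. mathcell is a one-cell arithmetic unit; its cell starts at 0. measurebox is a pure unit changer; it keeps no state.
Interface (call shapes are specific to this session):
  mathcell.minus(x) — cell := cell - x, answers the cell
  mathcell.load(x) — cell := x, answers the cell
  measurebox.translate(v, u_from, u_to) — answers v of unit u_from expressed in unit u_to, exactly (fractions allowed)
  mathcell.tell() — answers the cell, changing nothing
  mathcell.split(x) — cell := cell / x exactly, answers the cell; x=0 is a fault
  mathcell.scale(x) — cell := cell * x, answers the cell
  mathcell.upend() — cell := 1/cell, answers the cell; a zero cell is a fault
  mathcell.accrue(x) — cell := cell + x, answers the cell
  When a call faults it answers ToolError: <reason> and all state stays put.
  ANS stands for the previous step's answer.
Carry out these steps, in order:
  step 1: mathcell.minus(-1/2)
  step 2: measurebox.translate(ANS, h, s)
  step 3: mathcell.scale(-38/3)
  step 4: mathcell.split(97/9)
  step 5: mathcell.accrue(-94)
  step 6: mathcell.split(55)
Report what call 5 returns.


→ mathcell.minus(x→-1/2)
← 1/2
→ measurebox.translate(v→ANS, u_from→h, u_to→s)
← 1800
→ mathcell.scale(x→-38/3)
← -19/3
→ mathcell.split(x→97/9)
← -57/97
→ mathcell.accrue(x→-94)
← -9175/97
→ mathcell.split(x→55)
← -1835/1067

Answer: -9175/97


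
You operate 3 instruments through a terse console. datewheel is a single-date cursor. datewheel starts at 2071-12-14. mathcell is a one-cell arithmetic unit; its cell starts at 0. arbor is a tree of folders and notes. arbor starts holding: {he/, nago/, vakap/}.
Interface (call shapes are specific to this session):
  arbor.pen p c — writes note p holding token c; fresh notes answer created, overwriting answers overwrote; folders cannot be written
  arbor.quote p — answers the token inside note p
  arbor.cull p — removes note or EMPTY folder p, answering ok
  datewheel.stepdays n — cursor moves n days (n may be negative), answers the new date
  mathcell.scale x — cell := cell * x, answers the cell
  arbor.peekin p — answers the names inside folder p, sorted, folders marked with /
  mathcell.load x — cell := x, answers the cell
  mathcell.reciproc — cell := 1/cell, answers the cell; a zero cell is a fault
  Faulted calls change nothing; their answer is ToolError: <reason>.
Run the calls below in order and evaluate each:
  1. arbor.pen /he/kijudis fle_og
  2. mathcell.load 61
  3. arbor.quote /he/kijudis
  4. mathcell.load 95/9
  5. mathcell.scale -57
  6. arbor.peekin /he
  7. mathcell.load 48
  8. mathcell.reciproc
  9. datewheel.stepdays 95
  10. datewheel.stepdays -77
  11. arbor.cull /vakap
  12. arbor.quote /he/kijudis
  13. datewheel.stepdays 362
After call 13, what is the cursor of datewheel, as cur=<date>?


[in] arbor.pen p='/he/kijudis' c='fle_og'
:: created
[in] mathcell.load x='61'
:: 61
[in] arbor.quote p='/he/kijudis'
:: fle_og
[in] mathcell.load x='95/9'
:: 95/9
[in] mathcell.scale x='-57'
:: -1805/3
[in] arbor.peekin p='/he'
:: [kijudis]
[in] mathcell.load x='48'
:: 48
[in] mathcell.reciproc
:: 1/48
[in] datewheel.stepdays n='95'
:: 2072-03-18
[in] datewheel.stepdays n='-77'
:: 2072-01-01
[in] arbor.cull p='/vakap'
:: ok
[in] arbor.quote p='/he/kijudis'
:: fle_og
[in] datewheel.stepdays n='362'
:: 2072-12-28

Answer: cur=2072-12-28


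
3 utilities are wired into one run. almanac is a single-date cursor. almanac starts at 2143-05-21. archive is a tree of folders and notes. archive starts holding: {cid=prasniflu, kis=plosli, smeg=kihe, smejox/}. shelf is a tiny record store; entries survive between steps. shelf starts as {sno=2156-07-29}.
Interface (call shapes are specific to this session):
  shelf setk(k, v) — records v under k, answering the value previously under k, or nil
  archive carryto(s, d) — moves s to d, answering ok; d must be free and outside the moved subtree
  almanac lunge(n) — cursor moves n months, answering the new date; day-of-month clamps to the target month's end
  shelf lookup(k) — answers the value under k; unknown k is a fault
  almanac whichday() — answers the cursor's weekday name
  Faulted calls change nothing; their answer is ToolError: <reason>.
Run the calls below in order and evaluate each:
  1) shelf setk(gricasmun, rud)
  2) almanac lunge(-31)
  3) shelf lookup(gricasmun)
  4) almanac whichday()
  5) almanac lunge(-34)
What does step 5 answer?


Answer: 2137-12-21

Derivation:
I invoke shelf setk with gricasmun, rud, yielding nil.
I use almanac lunge with -31, — result: 2140-10-21.
Invoking shelf lookup with gricasmun, and get rud.
Then almanac whichday, which returns Friday.
I invoke almanac lunge with -34, giving 2137-12-21.


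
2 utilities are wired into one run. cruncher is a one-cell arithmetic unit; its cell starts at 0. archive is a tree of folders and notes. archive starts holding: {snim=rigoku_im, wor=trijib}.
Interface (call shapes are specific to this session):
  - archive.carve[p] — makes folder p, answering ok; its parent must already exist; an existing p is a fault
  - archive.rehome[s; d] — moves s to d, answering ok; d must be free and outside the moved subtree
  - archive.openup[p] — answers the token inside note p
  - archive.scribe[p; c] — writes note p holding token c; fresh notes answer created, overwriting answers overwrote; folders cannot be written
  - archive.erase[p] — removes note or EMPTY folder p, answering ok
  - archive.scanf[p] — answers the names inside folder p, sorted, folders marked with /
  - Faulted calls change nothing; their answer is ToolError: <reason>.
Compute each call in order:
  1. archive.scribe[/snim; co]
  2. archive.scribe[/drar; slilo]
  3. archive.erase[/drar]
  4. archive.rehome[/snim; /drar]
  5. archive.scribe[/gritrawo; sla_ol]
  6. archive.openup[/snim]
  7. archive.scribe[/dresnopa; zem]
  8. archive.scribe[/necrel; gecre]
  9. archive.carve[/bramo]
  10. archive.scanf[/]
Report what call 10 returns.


Answer: [bramo/, drar, dresnopa, gritrawo, necrel, wor]

Derivation:
-- 1. archive.scribe(p='/snim', c='co') -> overwrote
-- 2. archive.scribe(p='/drar', c='slilo') -> created
-- 3. archive.erase(p='/drar') -> ok
-- 4. archive.rehome(s='/snim', d='/drar') -> ok
-- 5. archive.scribe(p='/gritrawo', c='sla_ol') -> created
-- 6. archive.openup(p='/snim') -> ToolError: not found
-- 7. archive.scribe(p='/dresnopa', c='zem') -> created
-- 8. archive.scribe(p='/necrel', c='gecre') -> created
-- 9. archive.carve(p='/bramo') -> ok
-- 10. archive.scanf(p='/') -> [bramo/, drar, dresnopa, gritrawo, necrel, wor]


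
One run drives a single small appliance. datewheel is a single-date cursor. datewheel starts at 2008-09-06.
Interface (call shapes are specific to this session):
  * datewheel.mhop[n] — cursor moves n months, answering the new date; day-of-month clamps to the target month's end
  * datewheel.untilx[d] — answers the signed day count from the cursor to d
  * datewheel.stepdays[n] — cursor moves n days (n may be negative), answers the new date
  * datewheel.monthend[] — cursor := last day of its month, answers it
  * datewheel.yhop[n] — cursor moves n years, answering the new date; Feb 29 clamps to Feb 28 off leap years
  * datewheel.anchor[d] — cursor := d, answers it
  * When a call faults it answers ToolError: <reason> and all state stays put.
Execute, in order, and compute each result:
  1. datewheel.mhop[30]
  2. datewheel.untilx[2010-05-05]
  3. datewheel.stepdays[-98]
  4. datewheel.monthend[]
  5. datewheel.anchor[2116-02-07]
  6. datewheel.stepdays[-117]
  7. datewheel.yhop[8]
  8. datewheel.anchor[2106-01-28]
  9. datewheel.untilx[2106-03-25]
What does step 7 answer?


Answer: 2123-10-13

Derivation:
I call datewheel.mhop on n: 30, and observe 2011-03-06.
Invoking datewheel.untilx on d: 2010-05-05, → -305.
Using datewheel.stepdays on n: -98, and see 2010-11-28.
I try datewheel.monthend: 2010-11-30.
Using datewheel.anchor on d: 2116-02-07, → 2116-02-07.
Calling datewheel.stepdays on n: -117, and see 2115-10-13.
Calling datewheel.yhop on n: 8, which returns 2123-10-13.
Using datewheel.anchor on d: 2106-01-28: 2106-01-28.
I run datewheel.untilx on d: 2106-03-25, yielding 56.


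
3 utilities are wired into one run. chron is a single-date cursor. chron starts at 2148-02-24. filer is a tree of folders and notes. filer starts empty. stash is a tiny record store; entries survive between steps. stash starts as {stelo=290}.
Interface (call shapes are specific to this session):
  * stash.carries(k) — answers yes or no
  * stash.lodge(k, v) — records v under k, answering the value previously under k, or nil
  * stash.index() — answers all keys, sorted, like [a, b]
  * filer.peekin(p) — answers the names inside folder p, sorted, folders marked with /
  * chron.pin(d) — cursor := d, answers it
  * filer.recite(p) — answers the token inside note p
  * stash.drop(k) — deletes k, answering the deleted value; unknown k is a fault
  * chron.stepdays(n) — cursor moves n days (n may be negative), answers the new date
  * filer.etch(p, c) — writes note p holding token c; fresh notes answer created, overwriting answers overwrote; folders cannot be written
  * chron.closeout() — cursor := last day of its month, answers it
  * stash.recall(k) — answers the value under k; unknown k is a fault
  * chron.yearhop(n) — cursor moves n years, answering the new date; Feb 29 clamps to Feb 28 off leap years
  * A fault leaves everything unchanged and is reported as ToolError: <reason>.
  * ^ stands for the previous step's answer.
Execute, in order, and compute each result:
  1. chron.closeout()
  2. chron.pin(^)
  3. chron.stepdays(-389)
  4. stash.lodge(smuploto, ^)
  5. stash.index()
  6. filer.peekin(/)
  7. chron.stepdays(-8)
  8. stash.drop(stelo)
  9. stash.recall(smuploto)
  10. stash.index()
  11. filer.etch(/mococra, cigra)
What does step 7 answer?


>> chron.closeout()
<< 2148-02-29
>> chron.pin(^)
<< 2148-02-29
>> chron.stepdays(-389)
<< 2147-02-05
>> stash.lodge(smuploto, ^)
<< nil
>> stash.index()
<< [smuploto, stelo]
>> filer.peekin(/)
<< []
>> chron.stepdays(-8)
<< 2147-01-28
>> stash.drop(stelo)
<< 290
>> stash.recall(smuploto)
<< 2147-02-05
>> stash.index()
<< [smuploto]
>> filer.etch(/mococra, cigra)
<< created

Answer: 2147-01-28


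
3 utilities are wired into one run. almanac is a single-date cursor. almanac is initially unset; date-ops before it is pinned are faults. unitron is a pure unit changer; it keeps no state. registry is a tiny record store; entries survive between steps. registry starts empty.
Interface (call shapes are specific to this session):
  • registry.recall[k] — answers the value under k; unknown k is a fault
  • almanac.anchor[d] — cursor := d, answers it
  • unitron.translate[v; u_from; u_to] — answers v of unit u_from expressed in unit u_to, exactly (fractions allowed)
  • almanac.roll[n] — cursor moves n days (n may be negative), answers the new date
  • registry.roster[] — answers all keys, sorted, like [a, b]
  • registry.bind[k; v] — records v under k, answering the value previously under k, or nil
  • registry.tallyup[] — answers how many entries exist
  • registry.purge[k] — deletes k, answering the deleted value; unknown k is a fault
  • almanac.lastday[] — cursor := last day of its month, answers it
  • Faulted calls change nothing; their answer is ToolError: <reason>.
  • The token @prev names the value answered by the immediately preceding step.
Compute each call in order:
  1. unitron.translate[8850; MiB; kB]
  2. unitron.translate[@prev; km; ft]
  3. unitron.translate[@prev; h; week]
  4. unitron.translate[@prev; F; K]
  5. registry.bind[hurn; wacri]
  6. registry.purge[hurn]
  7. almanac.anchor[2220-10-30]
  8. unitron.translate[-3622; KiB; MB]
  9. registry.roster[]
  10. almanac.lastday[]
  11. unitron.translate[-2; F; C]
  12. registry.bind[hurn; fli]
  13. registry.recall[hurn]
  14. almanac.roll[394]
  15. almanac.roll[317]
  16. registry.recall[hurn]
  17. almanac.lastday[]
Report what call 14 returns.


Answer: 2221-11-29

Derivation:
Step: unitron.translate[v=8850; u_from=MiB; u_to=kB]
Result: 46399488/5
Step: unitron.translate[v=@prev; u_from=km; u_to=ft]
Result: 3866624000000/127
Step: unitron.translate[v=@prev; u_from=h; u_to=week]
Result: 483328000000/2667
Step: unitron.translate[v=@prev; u_from=F; u_to=K]
Result: 48332922593989/480060
Step: registry.bind[k=hurn; v=wacri]
Result: nil
Step: registry.purge[k=hurn]
Result: wacri
Step: almanac.anchor[d=2220-10-30]
Result: 2220-10-30
Step: unitron.translate[v=-3622; u_from=KiB; u_to=MB]
Result: -57952/15625
Step: registry.roster[]
Result: []
Step: almanac.lastday[]
Result: 2220-10-31
Step: unitron.translate[v=-2; u_from=F; u_to=C]
Result: -170/9
Step: registry.bind[k=hurn; v=fli]
Result: nil
Step: registry.recall[k=hurn]
Result: fli
Step: almanac.roll[n=394]
Result: 2221-11-29
Step: almanac.roll[n=317]
Result: 2222-10-12
Step: registry.recall[k=hurn]
Result: fli
Step: almanac.lastday[]
Result: 2222-10-31


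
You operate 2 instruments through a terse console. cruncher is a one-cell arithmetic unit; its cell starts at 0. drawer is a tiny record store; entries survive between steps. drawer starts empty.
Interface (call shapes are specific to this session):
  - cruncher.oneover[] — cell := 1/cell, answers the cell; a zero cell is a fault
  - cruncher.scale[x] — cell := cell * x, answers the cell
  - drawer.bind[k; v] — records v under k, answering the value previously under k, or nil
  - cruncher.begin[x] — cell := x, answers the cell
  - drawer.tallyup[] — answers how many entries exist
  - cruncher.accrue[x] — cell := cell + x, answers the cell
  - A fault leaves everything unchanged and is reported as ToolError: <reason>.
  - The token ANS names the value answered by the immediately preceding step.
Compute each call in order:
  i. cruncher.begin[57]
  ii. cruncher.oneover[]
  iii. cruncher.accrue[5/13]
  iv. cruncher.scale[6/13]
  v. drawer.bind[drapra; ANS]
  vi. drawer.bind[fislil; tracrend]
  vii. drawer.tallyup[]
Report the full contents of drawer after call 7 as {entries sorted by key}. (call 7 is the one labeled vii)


Act: begin[57]
Obs: 57
Act: oneover[]
Obs: 1/57
Act: accrue[5/13]
Obs: 298/741
Act: scale[6/13]
Obs: 596/3211
Act: bind[drapra; ANS]
Obs: nil
Act: bind[fislil; tracrend]
Obs: nil
Act: tallyup[]
Obs: 2

Answer: {drapra=596/3211, fislil=tracrend}


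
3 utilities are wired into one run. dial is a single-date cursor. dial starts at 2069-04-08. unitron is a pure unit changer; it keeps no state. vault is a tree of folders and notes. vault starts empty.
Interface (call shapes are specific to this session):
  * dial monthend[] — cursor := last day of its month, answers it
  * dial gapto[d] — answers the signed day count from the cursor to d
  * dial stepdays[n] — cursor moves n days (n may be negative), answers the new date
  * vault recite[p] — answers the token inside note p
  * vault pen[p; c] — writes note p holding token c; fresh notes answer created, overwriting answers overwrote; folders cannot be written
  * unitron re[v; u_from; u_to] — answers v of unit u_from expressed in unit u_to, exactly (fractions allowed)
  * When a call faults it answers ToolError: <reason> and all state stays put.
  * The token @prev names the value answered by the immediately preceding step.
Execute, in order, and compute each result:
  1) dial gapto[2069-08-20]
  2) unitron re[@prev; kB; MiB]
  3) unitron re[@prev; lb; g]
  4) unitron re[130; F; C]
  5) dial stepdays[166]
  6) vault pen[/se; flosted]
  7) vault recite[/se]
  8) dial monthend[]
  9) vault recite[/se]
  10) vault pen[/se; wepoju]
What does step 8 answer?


Answer: 2069-09-30

Derivation:
I use dial gapto with 2069-08-20, → 134.
Next I call unitron re with @prev, kB, MiB: 8375/65536.
Using unitron re with @prev, lb, g, which returns 3039068879/52428800.
Calling unitron re with 130, F, C, and see 490/9.
I run dial stepdays with 166, and see 2069-09-21.
I call vault pen with /se, flosted: created.
Invoking vault recite with /se, and see flosted.
I try dial monthend, which returns 2069-09-30.
I call vault recite with /se, and see flosted.
I try vault pen with /se, wepoju, — result: overwrote.


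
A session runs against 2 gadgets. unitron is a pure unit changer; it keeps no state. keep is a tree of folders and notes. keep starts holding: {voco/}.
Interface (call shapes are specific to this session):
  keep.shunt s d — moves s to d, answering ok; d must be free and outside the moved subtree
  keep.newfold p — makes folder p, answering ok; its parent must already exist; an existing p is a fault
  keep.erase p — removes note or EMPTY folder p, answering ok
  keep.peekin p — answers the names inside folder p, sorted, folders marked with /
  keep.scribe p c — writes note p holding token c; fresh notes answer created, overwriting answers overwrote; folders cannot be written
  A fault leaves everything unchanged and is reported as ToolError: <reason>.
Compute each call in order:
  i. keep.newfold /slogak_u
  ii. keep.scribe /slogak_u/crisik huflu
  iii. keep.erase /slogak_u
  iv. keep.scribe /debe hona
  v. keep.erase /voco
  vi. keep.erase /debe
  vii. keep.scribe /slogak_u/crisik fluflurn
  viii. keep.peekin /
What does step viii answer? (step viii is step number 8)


Answer: [slogak_u/]

Derivation:
-> keep.newfold(p: /slogak_u)
<- ok
-> keep.scribe(p: /slogak_u/crisik, c: huflu)
<- created
-> keep.erase(p: /slogak_u)
<- ToolError: not empty
-> keep.scribe(p: /debe, c: hona)
<- created
-> keep.erase(p: /voco)
<- ok
-> keep.erase(p: /debe)
<- ok
-> keep.scribe(p: /slogak_u/crisik, c: fluflurn)
<- overwrote
-> keep.peekin(p: /)
<- [slogak_u/]


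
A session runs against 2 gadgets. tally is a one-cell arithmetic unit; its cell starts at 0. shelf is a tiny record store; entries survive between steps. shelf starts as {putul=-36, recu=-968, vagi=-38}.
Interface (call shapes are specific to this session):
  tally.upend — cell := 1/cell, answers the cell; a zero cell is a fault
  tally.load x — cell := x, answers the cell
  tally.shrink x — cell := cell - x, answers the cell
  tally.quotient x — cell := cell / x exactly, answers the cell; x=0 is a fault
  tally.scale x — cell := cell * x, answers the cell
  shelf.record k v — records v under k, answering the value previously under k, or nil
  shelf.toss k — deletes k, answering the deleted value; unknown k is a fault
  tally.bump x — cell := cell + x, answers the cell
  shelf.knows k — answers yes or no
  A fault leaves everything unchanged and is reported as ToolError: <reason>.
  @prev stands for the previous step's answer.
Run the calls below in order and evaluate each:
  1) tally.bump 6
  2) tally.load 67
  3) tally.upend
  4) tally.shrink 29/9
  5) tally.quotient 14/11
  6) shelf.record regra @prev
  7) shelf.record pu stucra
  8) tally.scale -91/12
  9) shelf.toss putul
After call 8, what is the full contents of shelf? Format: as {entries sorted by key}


Answer: {pu=stucra, putul=-36, recu=-968, regra=-10637/4221, vagi=-38}

Derivation:
Using tally.bump with x='6', — result: 6.
Then tally.load with x='67', — result: 67.
Then tally.upend, and see 1/67.
Invoking tally.shrink with x='29/9', giving -1934/603.
I try tally.quotient with x='14/11', giving -10637/4221.
Using shelf.record with k='regra', v='@prev', → nil.
I invoke shelf.record with k='pu', v='stucra', and observe nil.
I use tally.scale with x='-91/12': 138281/7236.
I run shelf.toss with k='putul': -36.


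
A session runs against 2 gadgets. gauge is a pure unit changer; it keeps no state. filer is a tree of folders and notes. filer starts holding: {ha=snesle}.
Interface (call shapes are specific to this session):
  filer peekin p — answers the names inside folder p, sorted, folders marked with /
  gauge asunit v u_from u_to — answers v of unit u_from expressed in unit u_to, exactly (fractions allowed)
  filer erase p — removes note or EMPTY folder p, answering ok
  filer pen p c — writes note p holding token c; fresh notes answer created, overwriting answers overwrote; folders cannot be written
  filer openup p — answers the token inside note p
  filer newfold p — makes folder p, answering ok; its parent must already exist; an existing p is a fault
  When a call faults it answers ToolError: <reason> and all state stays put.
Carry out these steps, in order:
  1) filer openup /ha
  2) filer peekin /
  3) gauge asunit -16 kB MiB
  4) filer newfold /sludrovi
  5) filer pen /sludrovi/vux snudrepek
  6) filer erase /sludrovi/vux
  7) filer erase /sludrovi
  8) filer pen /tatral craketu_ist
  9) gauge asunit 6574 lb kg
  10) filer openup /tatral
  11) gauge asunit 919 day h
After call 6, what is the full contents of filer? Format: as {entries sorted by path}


Answer: {ha=snesle, sludrovi/}

Derivation:
CALL filer openup[p='/ha']
RET  snesle
CALL filer peekin[p='/']
RET  [ha]
CALL gauge asunit[v='-16'; u_from='kB'; u_to='MiB']
RET  -125/8192
CALL filer newfold[p='/sludrovi']
RET  ok
CALL filer pen[p='/sludrovi/vux'; c='snudrepek']
RET  created
CALL filer erase[p='/sludrovi/vux']
RET  ok
CALL filer erase[p='/sludrovi']
RET  ok
CALL filer pen[p='/tatral'; c='craketu_ist']
RET  created
CALL gauge asunit[v='6574'; u_from='lb'; u_to='kg']
RET  149095812019/50000000
CALL filer openup[p='/tatral']
RET  craketu_ist
CALL gauge asunit[v='919'; u_from='day'; u_to='h']
RET  22056


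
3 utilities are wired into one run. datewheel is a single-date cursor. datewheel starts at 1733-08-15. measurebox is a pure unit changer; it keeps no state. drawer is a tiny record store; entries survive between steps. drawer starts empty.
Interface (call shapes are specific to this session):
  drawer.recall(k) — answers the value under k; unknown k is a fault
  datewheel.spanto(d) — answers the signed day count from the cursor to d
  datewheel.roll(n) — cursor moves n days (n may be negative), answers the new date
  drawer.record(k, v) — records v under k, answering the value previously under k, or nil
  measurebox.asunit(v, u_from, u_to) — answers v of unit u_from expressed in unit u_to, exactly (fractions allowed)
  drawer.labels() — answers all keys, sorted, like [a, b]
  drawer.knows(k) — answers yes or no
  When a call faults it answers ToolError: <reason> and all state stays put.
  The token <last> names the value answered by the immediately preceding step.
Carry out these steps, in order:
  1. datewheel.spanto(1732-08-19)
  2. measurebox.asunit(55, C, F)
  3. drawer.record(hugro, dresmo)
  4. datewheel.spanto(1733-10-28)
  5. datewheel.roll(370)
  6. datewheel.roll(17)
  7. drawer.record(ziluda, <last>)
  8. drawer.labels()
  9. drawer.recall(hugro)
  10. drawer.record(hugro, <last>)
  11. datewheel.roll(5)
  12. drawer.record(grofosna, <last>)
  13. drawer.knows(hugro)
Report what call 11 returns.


Answer: 1734-09-11

Derivation:
>> datewheel.spanto(d→1732-08-19)
<< -361
>> measurebox.asunit(v→55, u_from→C, u_to→F)
<< 131
>> drawer.record(k→hugro, v→dresmo)
<< nil
>> datewheel.spanto(d→1733-10-28)
<< 74
>> datewheel.roll(n→370)
<< 1734-08-20
>> datewheel.roll(n→17)
<< 1734-09-06
>> drawer.record(k→ziluda, v→<last>)
<< nil
>> drawer.labels()
<< [hugro, ziluda]
>> drawer.recall(k→hugro)
<< dresmo
>> drawer.record(k→hugro, v→<last>)
<< dresmo
>> datewheel.roll(n→5)
<< 1734-09-11
>> drawer.record(k→grofosna, v→<last>)
<< nil
>> drawer.knows(k→hugro)
<< yes


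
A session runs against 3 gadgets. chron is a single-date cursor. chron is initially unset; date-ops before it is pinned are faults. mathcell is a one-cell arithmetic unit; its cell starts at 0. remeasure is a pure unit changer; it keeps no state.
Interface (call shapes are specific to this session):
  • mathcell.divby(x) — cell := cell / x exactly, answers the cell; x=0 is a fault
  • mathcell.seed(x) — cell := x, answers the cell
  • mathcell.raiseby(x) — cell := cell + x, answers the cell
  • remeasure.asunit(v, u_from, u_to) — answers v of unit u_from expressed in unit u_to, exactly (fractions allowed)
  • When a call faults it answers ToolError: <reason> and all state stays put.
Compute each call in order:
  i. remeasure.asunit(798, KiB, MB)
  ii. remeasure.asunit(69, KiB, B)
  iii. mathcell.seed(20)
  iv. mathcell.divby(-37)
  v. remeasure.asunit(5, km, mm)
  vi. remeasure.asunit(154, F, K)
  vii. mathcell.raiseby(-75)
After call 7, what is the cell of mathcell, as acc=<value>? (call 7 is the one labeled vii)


% remeasure.asunit v='798' u_from='KiB' u_to='MB'
  12768/15625
% remeasure.asunit v='69' u_from='KiB' u_to='B'
  70656
% mathcell.seed x='20'
  20
% mathcell.divby x='-37'
  -20/37
% remeasure.asunit v='5' u_from='km' u_to='mm'
  5000000
% remeasure.asunit v='154' u_from='F' u_to='K'
  61367/180
% mathcell.raiseby x='-75'
  -2795/37

Answer: acc=-2795/37


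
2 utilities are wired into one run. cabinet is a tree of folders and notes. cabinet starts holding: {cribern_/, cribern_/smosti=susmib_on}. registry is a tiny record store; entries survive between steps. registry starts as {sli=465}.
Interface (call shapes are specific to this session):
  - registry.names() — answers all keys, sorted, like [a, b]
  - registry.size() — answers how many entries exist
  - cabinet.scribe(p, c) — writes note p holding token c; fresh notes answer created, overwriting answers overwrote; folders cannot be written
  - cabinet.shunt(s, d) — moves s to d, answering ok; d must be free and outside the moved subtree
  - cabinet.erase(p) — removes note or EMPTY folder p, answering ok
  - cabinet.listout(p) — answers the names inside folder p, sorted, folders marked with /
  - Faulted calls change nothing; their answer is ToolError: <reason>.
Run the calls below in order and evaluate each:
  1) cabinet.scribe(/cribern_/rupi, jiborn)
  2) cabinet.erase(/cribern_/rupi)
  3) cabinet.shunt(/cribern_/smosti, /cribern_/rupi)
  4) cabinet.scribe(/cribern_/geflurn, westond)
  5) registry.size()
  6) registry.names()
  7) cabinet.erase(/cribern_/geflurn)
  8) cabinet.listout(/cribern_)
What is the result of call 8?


I call cabinet.scribe on p: /cribern_/rupi, c: jiborn, and see created.
Next I call cabinet.erase on p: /cribern_/rupi: ok.
Invoking cabinet.shunt on s: /cribern_/smosti, d: /cribern_/rupi, → ok.
Next I call cabinet.scribe on p: /cribern_/geflurn, c: westond, yielding created.
I try registry.size(), and observe 1.
Calling registry.names(), — result: [sli].
Invoking cabinet.erase on p: /cribern_/geflurn, giving ok.
I call cabinet.listout on p: /cribern_, which returns [rupi].

Answer: [rupi]


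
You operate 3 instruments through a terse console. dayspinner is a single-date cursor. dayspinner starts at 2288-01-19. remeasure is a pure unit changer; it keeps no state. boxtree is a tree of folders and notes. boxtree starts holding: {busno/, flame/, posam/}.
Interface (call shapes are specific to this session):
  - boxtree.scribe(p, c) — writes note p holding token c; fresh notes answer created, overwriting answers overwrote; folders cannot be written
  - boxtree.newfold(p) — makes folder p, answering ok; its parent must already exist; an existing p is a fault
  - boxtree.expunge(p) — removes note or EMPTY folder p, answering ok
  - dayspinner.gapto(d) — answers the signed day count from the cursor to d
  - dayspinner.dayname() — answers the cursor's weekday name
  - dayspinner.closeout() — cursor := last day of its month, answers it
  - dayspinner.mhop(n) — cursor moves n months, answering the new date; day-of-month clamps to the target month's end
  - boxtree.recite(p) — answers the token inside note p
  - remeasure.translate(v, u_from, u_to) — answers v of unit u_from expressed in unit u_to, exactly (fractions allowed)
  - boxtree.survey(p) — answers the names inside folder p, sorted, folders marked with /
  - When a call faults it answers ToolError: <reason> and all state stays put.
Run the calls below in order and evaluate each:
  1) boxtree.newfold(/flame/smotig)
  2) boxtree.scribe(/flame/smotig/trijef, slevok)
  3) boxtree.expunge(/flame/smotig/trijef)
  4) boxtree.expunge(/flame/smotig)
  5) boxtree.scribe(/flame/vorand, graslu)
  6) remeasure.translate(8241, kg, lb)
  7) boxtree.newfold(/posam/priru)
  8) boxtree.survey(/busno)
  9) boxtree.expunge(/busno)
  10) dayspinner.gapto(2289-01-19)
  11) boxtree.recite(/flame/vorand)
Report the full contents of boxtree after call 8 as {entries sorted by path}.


I use boxtree.newfold with /flame/smotig, and see ok.
I try boxtree.scribe with /flame/smotig/trijef, slevok, → created.
Then boxtree.expunge with /flame/smotig/trijef, and get ok.
I invoke boxtree.expunge with /flame/smotig, yielding ok.
I run boxtree.scribe with /flame/vorand, graslu, — result: created.
Invoking remeasure.translate with 8241, kg, lb, and observe 824100000000/45359237.
Calling boxtree.newfold with /posam/priru, yielding ok.
Then boxtree.survey with /busno, giving [].
Then boxtree.expunge with /busno, yielding ok.
Invoking dayspinner.gapto with 2289-01-19, yielding 366.
Invoking boxtree.recite with /flame/vorand, and get graslu.

Answer: {busno/, flame/, flame/vorand=graslu, posam/, posam/priru/}
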